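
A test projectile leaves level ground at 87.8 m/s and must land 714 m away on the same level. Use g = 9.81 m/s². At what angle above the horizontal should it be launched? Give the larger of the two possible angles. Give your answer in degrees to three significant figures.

57.3°

Level-ground range R = v₀² sin(2θ)/g ⇒ sin(2θ) = gR/v₀² = 9.81 × 714 / 87.8² = 0.9086.
2θ = 65.31° or 180° − 65.31° = 114.7°, so θ = 32.66° or 57.34°.
The larger angle is 57.34°.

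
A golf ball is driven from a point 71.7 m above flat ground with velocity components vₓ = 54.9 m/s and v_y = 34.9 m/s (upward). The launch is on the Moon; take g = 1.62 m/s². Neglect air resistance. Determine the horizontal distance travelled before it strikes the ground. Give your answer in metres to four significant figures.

2473 m

Vertical motion (up positive, ground at y = 0): 0.8100 t² − (34.90) t − 71.7 = 0, so t = (34.90 + √(34.90² + 2·1.62·71.7)) / 1.62 = (34.90 + 38.08) / 1.62 = 45.05 s.
Horizontal distance: R = vₓ t = 54.90 × 45.05 = 2473 m.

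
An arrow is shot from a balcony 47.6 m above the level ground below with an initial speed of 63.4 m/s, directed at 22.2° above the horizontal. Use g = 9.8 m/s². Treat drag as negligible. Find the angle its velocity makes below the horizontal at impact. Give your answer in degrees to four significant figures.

Resolve: vₓ = 63.40 cos 22.2° = 58.70 m/s and v_y0 = 63.40 sin 22.2° = 23.96 m/s.
The projectile lands when y = 47.6 + (23.96) t − ½·9.80·t² = 0. Positive root: t = (23.96 + √(23.96² + 2·9.80·47.6)) / 9.80 = (23.96 + 38.82) / 9.80 = 6.405 s.
At impact: v_y = v_y0 − g t = −38.82 m/s; vₓ = 58.70 m/s.
Angle below horizontal: arctan(|v_y|/vₓ) = arctan(38.82/58.70) = 33.48°.

33.48°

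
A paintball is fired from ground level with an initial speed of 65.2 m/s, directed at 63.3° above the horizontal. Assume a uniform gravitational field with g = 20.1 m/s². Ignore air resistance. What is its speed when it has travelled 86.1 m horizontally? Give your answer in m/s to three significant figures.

29.3 m/s

Resolve: vₓ = 65.20 cos 63.3° = 29.30 m/s and v_y0 = 65.20 sin 63.3° = 58.25 m/s.
At x = 86.1 m, t = x/vₓ = 86.1/29.30 = 2.939 s.
Vertical velocity there: v_y = v_y0 − g t = 58.25 − 20.1 × 2.939 = −0.8262 m/s.
Speed: √(vₓ² + v_y²) = √(29.30² + 0.8262²) = 29.31 m/s.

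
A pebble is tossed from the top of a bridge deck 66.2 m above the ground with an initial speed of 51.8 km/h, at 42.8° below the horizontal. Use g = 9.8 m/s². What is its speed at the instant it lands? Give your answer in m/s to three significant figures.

Convert: 51.8 km/h = 51.8/3.6 = 14.39 m/s.
Horizontal component vₓ = 14.39 cos 42.8° = 10.56 m/s; vertical v_y0 = −9.776 m/s (downward).
With up positive and y = 0 at the ground: y(t) = 66.2 + (−9.776) t − 4.900 t². Setting y = 0 and taking the positive root: t = [−9.776 + √(9.776² + 2·9.80·66.2)] / 9.80 = (−9.776 + 37.32) / 9.80 = 2.811 s.
Vertical velocity at impact: v_y = v_y0 − g t = −9.776 − 9.80 × 2.811 = −37.32 m/s.
Speed: |v| = √(vₓ² + v_y²) = √(10.56² + 37.32²) = 38.79 m/s.

38.8 m/s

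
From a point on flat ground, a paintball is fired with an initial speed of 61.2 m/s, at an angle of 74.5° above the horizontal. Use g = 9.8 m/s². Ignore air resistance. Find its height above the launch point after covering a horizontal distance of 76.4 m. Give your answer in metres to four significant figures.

Components: vₓ = 61.20 cos 74.5° = 16.35 m/s, v_y0 = 61.20 sin 74.5° = 58.97 m/s.
Time to reach x = 76.4 m: t = x/vₓ = 76.4/16.35 = 4.671 s.
Height: y = v_y0 t − ½ g t² = 58.97 × 4.671 − 4.900 × 4.671² = 275.5 − 106.9 = 168.6 m.

168.6 m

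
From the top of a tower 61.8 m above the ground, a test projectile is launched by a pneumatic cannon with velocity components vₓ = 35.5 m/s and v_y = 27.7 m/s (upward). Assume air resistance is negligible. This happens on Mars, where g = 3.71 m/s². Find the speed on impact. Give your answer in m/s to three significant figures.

Vertical motion (up positive, ground at y = 0): 1.855 t² − (27.70) t − 61.8 = 0, so t = (27.70 + √(27.70² + 2·3.71·61.8)) / 3.71 = (27.70 + 35.01) / 3.71 = 16.90 s.
Vertical velocity at impact: v_y = v_y0 − g t = 27.70 − 3.71 × 16.90 = −35.01 m/s.
Speed: |v| = √(vₓ² + v_y²) = √(35.50² + 35.01²) = 49.86 m/s.

49.9 m/s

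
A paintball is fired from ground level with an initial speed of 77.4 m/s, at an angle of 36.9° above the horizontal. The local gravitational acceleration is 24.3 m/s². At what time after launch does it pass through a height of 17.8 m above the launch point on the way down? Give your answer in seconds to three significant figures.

3.39 s

Resolve: vₓ = 77.40 cos 36.9° = 61.90 m/s and v_y0 = 77.40 sin 36.9° = 46.47 m/s.
Height y(t) = 46.47 t − 12.15 t² = 17.8 gives 12.15 t² − 46.47 t + 17.8 = 0.
t = [46.47 ± √(46.47² − 2·24.3·17.8)] / 24.3 = (46.47 ± 35.98) / 24.3, so t = 0.4318 s or t = 3.393 s.
The descending-branch root is 3.393 s.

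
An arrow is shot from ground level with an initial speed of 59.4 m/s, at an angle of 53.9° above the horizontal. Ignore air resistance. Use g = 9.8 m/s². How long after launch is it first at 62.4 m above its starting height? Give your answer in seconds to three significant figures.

1.54 s

Horizontal component vₓ = 59.40 cos 53.9° = 35.00 m/s; vertical v_y0 = 59.40 sin 53.9° = 47.99 m/s.
Height y(t) = 47.99 t − 4.900 t² = 62.4 gives 4.900 t² − 47.99 t + 62.4 = 0.
Quadratic formula: t = (47.99 ± √1080.4) / 9.80 = (47.99 ± 32.87) / 9.80 → t = 1.543 s or 8.251 s.
The first (ascending) time is 1.543 s.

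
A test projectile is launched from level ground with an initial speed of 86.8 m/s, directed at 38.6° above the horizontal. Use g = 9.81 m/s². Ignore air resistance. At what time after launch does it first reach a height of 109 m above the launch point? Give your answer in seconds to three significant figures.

2.65 s

Resolve: vₓ = 86.80 cos 38.6° = 67.84 m/s and v_y0 = 86.80 sin 38.6° = 54.15 m/s.
Require v_y0 t − ½ g t² = 109, i.e. 4.905 t² − 54.15 t + 109 = 0.
t = [54.15 ± √(54.15² − 2·9.81·109)] / 9.81 = (54.15 ± 28.18) / 9.81, so t = 2.648 s or t = 8.392 s.
The first (ascending) time is 2.648 s.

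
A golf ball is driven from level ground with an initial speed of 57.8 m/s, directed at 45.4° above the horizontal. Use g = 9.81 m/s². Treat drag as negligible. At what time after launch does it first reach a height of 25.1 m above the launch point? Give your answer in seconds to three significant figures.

Resolve: vₓ = 57.80 cos 45.4° = 40.58 m/s and v_y0 = 57.80 sin 45.4° = 41.16 m/s.
Height y(t) = 41.16 t − 4.905 t² = 25.1 gives 4.905 t² − 41.16 t + 25.1 = 0.
Quadratic formula: t = (41.16 ± √1201.3) / 9.81 = (41.16 ± 34.66) / 9.81 → t = 0.6621 s or 7.728 s.
The first (ascending) time is 0.6621 s.

0.662 s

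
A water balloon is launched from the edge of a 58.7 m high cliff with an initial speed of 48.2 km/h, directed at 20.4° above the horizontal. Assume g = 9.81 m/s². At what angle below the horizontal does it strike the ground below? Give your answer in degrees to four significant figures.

69.88°

Convert: 48.2 km/h = 48.2/3.6 = 13.39 m/s.
Components: vₓ = 13.39 cos 20.4° = 12.55 m/s, v_y0 = 13.39 sin 20.4° = 4.667 m/s.
Vertical motion (up positive, ground at y = 0): 4.905 t² − (4.667) t − 58.7 = 0, so t = (4.667 + √(4.667² + 2·9.81·58.7)) / 9.81 = (4.667 + 34.26) / 9.81 = 3.968 s.
At impact: v_y = v_y0 − g t = −34.26 m/s; vₓ = 12.55 m/s.
Angle below horizontal: arctan(|v_y|/vₓ) = arctan(34.26/12.55) = 69.88°.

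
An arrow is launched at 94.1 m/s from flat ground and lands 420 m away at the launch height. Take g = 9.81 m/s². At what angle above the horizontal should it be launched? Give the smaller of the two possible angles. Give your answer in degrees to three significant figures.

13.9°

From R = (v₀²/g) sin 2θ: sin 2θ = 9.81 × 420 / 8854.8 = 0.4653.
2θ = 27.73° or 180° − 27.73° = 152.3°, so θ = 13.87° or 76.13°.
The smaller angle is 13.87°.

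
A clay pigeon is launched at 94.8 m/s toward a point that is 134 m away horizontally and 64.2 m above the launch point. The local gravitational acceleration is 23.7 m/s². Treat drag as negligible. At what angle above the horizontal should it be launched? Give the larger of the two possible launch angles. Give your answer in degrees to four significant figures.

78.47°

Trajectory: y = x tanθ − g x² (1 + tan²θ)/(2v₀²). With x = 134, y = 64.2, v₀ = 94.8, g = 23.7:
23.68 tan²θ − 134 tanθ + (87.88) = 0.
tanθ = [134 ± √(134² − 4 × 23.68 × (87.88))] / (2 × 23.68) = (134 ± 98.15) / 47.35, giving tanθ = 0.7571 or 4.903.
θ = 37.13° or 78.47°; the larger is 78.47°.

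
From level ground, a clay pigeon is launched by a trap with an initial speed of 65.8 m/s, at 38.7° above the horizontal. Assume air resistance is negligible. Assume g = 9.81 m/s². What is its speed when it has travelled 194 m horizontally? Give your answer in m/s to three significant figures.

Horizontal component vₓ = 65.80 cos 38.7° = 51.35 m/s; vertical v_y0 = 65.80 sin 38.7° = 41.14 m/s.
x = vₓ t ⇒ t = 194/51.35 = 3.778 s.
Vertical velocity there: v_y = v_y0 − g t = 41.14 − 9.81 × 3.778 = 4.081 m/s.
Speed: √(vₓ² + v_y²) = √(51.35² + 4.081²) = 51.51 m/s.

51.5 m/s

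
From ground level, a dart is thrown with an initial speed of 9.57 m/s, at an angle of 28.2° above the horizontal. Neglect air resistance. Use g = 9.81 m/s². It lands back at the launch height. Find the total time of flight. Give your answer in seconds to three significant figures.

0.922 s

vₓ = 9.570 cos 28.2° = 8.434 m/s; v_y0 = 9.570 sin 28.2° = 4.522 m/s.
It returns to y = 0 when t = 2 v_y0 / g = 2(4.522)/9.81 = 0.9220 s.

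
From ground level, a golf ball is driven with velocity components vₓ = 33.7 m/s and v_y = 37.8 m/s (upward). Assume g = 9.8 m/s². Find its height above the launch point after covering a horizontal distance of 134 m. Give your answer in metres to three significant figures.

72.8 m

At x = 134 m, t = x/vₓ = 134/33.70 = 3.976 s.
Height: y = v_y0 t − ½ g t² = 37.80 × 3.976 − 4.900 × 3.976² = 150.3 − 77.47 = 72.83 m.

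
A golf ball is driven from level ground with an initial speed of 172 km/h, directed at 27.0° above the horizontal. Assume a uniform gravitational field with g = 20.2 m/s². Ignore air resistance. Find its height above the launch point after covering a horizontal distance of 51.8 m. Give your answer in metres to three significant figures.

Convert: 172 km/h = 172/3.6 = 47.78 m/s.
Components: vₓ = 47.78 cos 27.0° = 42.57 m/s, v_y0 = 47.78 sin 27.0° = 21.69 m/s.
Time to reach x = 51.8 m: t = x/vₓ = 51.8/42.57 = 1.217 s.
Height: y = v_y0 t − ½ g t² = 21.69 × 1.217 − 10.10 × 1.217² = 26.39 − 14.95 = 11.44 m.

11.4 m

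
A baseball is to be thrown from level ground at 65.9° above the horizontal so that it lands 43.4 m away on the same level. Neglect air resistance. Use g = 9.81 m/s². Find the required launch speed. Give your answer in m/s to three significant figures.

Level-ground range: R = v₀² sin(2θ)/g, so v₀ = √(gR / sin 2θ).
v₀ = √(9.81 × 43.4 / sin 131.8°) = √(425.8 / 0.7455) = √571.12 = 23.90 m/s.

23.9 m/s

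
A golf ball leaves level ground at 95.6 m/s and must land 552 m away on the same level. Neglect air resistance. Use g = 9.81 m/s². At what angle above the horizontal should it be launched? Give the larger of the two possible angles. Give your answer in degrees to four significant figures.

71.83°

From R = (v₀²/g) sin 2θ: sin 2θ = 9.81 × 552 / 9139.4 = 0.5925.
2θ = 36.34° or 180° − 36.34° = 143.7°, so θ = 18.17° or 71.83°.
The larger angle is 71.83°.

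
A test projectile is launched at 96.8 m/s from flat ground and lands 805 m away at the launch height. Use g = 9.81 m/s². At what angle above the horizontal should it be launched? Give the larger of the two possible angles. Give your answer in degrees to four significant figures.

61.28°

R = v₀² sin 2θ / g gives sin 2θ = gR/v₀² = 9.81·805/96.8² = 0.8428.
2θ = 57.43° or 180° − 57.43° = 122.6°, so θ = 28.72° or 61.28°.
The larger angle is 61.28°.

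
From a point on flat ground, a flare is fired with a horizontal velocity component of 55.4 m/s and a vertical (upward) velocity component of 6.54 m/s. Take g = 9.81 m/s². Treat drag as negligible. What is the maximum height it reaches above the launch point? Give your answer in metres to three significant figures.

2.18 m

At the apex v_y = 0, so H = v_y0²/(2g) = 6.540²/19.62 = 2.180 m.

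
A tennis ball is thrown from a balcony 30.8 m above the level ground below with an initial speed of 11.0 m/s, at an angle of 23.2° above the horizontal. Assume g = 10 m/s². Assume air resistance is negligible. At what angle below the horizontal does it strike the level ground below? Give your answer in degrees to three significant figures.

68.1°

Components: vₓ = 11.00 cos 23.2° = 10.11 m/s, v_y0 = 11.00 sin 23.2° = 4.333 m/s.
With up positive and y = 0 at the ground: y(t) = 30.8 + (4.333) t − 5.000 t². Setting y = 0 and taking the positive root: t = [4.333 + √(4.333² + 2·10.0·30.8)] / 10.0 = (4.333 + 25.19) / 10.0 = 2.953 s.
At impact: v_y = v_y0 − g t = −25.19 m/s; vₓ = 10.11 m/s.
Angle below horizontal: arctan(|v_y|/vₓ) = arctan(25.19/10.11) = 68.13°.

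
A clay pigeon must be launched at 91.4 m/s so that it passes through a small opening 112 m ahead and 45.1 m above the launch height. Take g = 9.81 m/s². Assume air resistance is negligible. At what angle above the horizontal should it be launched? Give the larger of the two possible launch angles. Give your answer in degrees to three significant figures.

Trajectory: y = x tanθ − g x² (1 + tan²θ)/(2v₀²). With x = 112, y = 45.1, v₀ = 91.4, g = 9.81:
7.365 tan²θ − 112 tanθ + (52.47) = 0.
tanθ = [112 ± √(112² − 4 × 7.365 × (52.47))] / (2 × 7.365) = (112 ± 104.9) / 14.73, giving tanθ = 0.4838 or 14.72.
θ = 25.82° or 86.11°; the larger is 86.11°.

86.1°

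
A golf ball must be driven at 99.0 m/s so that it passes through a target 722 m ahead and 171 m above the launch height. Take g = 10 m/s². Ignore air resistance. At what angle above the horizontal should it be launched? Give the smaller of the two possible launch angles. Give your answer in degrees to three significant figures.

42.3°

Trajectory: y = x tanθ − g x² (1 + tan²θ)/(2v₀²). With x = 722, y = 171, v₀ = 99.0, g = 10.0:
265.9 tan²θ − 722 tanθ + (436.9) = 0.
tanθ = [722 ± √(722² − 4 × 265.9 × (436.9))] / (2 × 265.9) = (722 ± 237.7) / 531.9, giving tanθ = 0.9106 or 1.804.
θ = 42.32° or 61.00°; the smaller is 42.32°.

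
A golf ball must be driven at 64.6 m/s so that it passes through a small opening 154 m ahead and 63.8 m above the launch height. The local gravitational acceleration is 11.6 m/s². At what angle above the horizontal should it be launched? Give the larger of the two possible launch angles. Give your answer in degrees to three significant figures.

75.7°

Trajectory: y = x tanθ − g x² (1 + tan²θ)/(2v₀²). With x = 154, y = 63.8, v₀ = 64.6, g = 11.6:
32.96 tan²θ − 154 tanθ + (96.76) = 0.
tanθ = [154 ± √(154² − 4 × 32.96 × (96.76))] / (2 × 32.96) = (154 ± 104.7) / 65.92, giving tanθ = 0.7481 or 3.924.
θ = 36.80° or 75.70°; the larger is 75.70°.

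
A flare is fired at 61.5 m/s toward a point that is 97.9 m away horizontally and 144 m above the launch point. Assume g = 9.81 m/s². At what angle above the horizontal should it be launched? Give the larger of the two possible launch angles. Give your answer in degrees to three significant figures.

80.0°

Trajectory: y = x tanθ − g x² (1 + tan²θ)/(2v₀²). With x = 97.9, y = 144, v₀ = 61.5, g = 9.81:
12.43 tan²θ − 97.9 tanθ + (156.4) = 0.
tanθ = [97.9 ± √(97.9² − 4 × 12.43 × (156.4))] / (2 × 12.43) = (97.9 ± 42.51) / 24.86, giving tanθ = 2.228 or 5.648.
θ = 65.83° or 79.96°; the larger is 79.96°.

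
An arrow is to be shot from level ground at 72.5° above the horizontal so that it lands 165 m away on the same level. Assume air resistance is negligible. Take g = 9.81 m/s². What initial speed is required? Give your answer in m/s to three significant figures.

53.1 m/s

On level ground R = v₀² sin 2θ / g ⇒ v₀ = √(gR / sin 2θ).
v₀ = √(9.81 × 165 / sin 145.0°) = √(1619 / 0.5736) = √2822.0 = 53.12 m/s.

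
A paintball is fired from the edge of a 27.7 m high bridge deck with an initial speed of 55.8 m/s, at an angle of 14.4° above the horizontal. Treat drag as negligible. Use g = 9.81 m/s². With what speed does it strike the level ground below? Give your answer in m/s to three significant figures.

60.5 m/s

Components: vₓ = 55.80 cos 14.4° = 54.05 m/s, v_y0 = 55.80 sin 14.4° = 13.88 m/s.
Vertical motion (up positive, ground at y = 0): 4.905 t² − (13.88) t − 27.7 = 0, so t = (13.88 + √(13.88² + 2·9.81·27.7)) / 9.81 = (13.88 + 27.13) / 9.81 = 4.180 s.
Vertical velocity at impact: v_y = v_y0 − g t = 13.88 − 9.81 × 4.180 = −27.13 m/s.
Speed: |v| = √(vₓ² + v_y²) = √(54.05² + 27.13²) = 60.47 m/s.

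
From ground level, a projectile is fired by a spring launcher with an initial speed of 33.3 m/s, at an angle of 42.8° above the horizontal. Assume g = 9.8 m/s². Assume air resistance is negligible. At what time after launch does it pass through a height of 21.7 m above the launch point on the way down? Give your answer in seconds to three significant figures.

3.26 s

Components: vₓ = 33.30 cos 42.8° = 24.43 m/s, v_y0 = 33.30 sin 42.8° = 22.63 m/s.
Set y = v_y0 t − ½ g t² = 21.7: 4.900 t² − 22.63 t + 21.7 = 0.
Quadratic formula: t = (22.63 ± √86.589) / 9.80 = (22.63 ± 9.305) / 9.80 → t = 1.359 s or 3.258 s.
The descending-branch root is 3.258 s.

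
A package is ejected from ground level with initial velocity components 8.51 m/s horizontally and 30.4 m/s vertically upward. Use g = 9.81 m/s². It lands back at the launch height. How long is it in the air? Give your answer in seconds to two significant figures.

Time of flight on level ground: T = 2 v_y0 / g = 2 × 30.40 / 9.81 = 6.198 s.

6.2 s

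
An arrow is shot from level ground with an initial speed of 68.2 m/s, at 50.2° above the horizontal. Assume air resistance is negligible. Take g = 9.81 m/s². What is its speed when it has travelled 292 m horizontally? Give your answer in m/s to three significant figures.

vₓ = 68.20 cos 50.2° = 43.66 m/s; v_y0 = 68.20 sin 50.2° = 52.40 m/s.
At x = 292 m, t = x/vₓ = 292/43.66 = 6.689 s.
Vertical velocity there: v_y = v_y0 − g t = 52.40 − 9.81 × 6.689 = −13.22 m/s.
Speed: √(vₓ² + v_y²) = √(43.66² + 13.22²) = 45.61 m/s.

45.6 m/s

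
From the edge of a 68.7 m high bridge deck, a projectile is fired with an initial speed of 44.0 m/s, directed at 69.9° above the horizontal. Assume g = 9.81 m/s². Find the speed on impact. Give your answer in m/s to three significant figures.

57.3 m/s

Components: vₓ = 44.00 cos 69.9° = 15.12 m/s, v_y0 = 44.00 sin 69.9° = 41.32 m/s.
Vertical motion (up positive, ground at y = 0): 4.905 t² − (41.32) t − 68.7 = 0, so t = (41.32 + √(41.32² + 2·9.81·68.7)) / 9.81 = (41.32 + 55.27) / 9.81 = 9.847 s.
Vertical velocity at impact: v_y = v_y0 − g t = 41.32 − 9.81 × 9.847 = −55.27 m/s.
Speed: |v| = √(vₓ² + v_y²) = √(15.12² + 55.27²) = 57.31 m/s.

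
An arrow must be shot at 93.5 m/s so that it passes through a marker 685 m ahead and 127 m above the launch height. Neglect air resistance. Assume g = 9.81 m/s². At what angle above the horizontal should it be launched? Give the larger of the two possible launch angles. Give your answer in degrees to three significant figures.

Trajectory: y = x tanθ − g x² (1 + tan²θ)/(2v₀²). With x = 685, y = 127, v₀ = 93.5, g = 9.81:
263.3 tan²θ − 685 tanθ + (390.3) = 0.
tanθ = [685 ± √(685² − 4 × 263.3 × (390.3))] / (2 × 263.3) = (685 ± 241.3) / 526.5, giving tanθ = 0.8426 or 1.759.
θ = 40.12° or 60.39°; the larger is 60.39°.

60.4°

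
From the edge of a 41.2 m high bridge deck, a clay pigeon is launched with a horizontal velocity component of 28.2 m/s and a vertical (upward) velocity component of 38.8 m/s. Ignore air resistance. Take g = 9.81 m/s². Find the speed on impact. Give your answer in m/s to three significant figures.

The projectile lands when y = 41.2 + (38.80) t − ½·9.81·t² = 0. Positive root: t = (38.80 + √(38.80² + 2·9.81·41.2)) / 9.81 = (38.80 + 48.10) / 9.81 = 8.858 s.
Vertical velocity at impact: v_y = v_y0 − g t = 38.80 − 9.81 × 8.858 = −48.10 m/s.
Speed: |v| = √(vₓ² + v_y²) = √(28.20² + 48.10²) = 55.76 m/s.

55.8 m/s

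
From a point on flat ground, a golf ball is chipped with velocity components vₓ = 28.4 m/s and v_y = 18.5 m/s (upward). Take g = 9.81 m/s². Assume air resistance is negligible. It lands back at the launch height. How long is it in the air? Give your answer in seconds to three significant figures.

Landing at launch height ⇒ T = 2 v_y0 / g = 2 × 18.50 / 9.81 = 3.772 s.

3.77 s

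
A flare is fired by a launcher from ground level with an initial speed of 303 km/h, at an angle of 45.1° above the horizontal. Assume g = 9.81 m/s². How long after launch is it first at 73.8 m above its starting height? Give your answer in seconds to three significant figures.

1.40 s

Convert: 303 km/h = 303/3.6 = 84.17 m/s.
vₓ = 84.17 cos 45.1° = 59.41 m/s; v_y0 = 84.17 sin 45.1° = 59.62 m/s.
Set y = v_y0 t − ½ g t² = 73.8: 4.905 t² − 59.62 t + 73.8 = 0.
Quadratic formula: t = (59.62 ± √2106.4) / 9.81 = (59.62 ± 45.90) / 9.81 → t = 1.399 s or 10.76 s.
The first (ascending) time is 1.399 s.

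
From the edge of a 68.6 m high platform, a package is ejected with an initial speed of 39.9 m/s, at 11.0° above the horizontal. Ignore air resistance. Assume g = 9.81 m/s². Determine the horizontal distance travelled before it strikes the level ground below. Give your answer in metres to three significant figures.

vₓ = 39.90 cos 11.0° = 39.17 m/s; v_y0 = 39.90 sin 11.0° = 7.613 m/s.
With up positive and y = 0 at the ground: y(t) = 68.6 + (7.613) t − 4.905 t². Setting y = 0 and taking the positive root: t = [7.613 + √(7.613² + 2·9.81·68.6)] / 9.81 = (7.613 + 37.47) / 9.81 = 4.595 s.
Horizontal distance: R = vₓ t = 39.17 × 4.595 = 180.0 m.

180 m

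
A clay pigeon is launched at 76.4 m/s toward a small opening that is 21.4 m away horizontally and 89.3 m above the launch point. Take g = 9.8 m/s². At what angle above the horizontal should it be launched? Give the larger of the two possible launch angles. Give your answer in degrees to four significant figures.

Trajectory: y = x tanθ − g x² (1 + tan²θ)/(2v₀²). With x = 21.4, y = 89.3, v₀ = 76.4, g = 9.80:
0.3844 tan²θ − 21.4 tanθ + (89.68) = 0.
tanθ = [21.4 ± √(21.4² − 4 × 0.3844 × (89.68))] / (2 × 0.3844) = (21.4 ± 17.89) / 0.7689, giving tanθ = 4.565 or 51.10.
θ = 77.64° or 88.88°; the larger is 88.88°.

88.88°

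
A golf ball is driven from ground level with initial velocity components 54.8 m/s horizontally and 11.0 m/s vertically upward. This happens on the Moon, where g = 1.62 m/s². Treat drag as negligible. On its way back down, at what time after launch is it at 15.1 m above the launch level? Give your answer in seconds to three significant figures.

12.0 s

Require v_y0 t − ½ g t² = 15.1, i.e. 0.8100 t² − 11.00 t + 15.1 = 0.
t = [11.00 ± √(11.00² − 2·1.62·15.1)] / 1.62 = (11.00 ± 8.490) / 1.62, so t = 1.550 s or t = 12.03 s.
The descending-branch root is 12.03 s.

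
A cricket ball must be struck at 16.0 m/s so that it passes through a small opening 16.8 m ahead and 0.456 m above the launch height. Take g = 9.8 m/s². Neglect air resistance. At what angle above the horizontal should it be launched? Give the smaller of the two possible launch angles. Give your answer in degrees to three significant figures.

21.8°

Trajectory: y = x tanθ − g x² (1 + tan²θ)/(2v₀²). With x = 16.8, y = 0.456, v₀ = 16.0, g = 9.80:
5.402 tan²θ − 16.8 tanθ + (5.858) = 0.
tanθ = [16.8 ± √(16.8² − 4 × 5.402 × (5.858))] / (2 × 5.402) = (16.8 ± 12.48) / 10.80, giving tanθ = 0.4002 or 2.710.
θ = 21.81° or 69.74°; the smaller is 21.81°.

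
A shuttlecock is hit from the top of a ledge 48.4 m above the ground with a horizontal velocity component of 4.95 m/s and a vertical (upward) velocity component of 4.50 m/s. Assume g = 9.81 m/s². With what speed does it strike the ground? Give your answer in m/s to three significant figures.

31.5 m/s

With up positive and y = 0 at the ground: y(t) = 48.4 + (4.500) t − 4.905 t². Setting y = 0 and taking the positive root: t = [4.500 + √(4.500² + 2·9.81·48.4)] / 9.81 = (4.500 + 31.14) / 9.81 = 3.633 s.
Vertical velocity at impact: v_y = v_y0 − g t = 4.500 − 9.81 × 3.633 = −31.14 m/s.
Speed: |v| = √(vₓ² + v_y²) = √(4.950² + 31.14²) = 31.53 m/s.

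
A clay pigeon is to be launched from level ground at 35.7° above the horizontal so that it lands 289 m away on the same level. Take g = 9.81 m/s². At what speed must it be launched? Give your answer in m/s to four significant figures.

54.69 m/s

From R = (v₀² / g) sin 2θ: v₀ = √(gR / sin 2θ).
v₀ = √(9.81 × 289 / sin 71.40°) = √(2835 / 0.9478) = √2991.3 = 54.69 m/s.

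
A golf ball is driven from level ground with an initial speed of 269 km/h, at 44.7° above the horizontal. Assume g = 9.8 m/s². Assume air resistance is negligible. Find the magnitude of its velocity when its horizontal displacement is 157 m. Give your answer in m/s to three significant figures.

58.1 m/s

Convert: 269 km/h = 269/3.6 = 74.72 m/s.
Components: vₓ = 74.72 cos 44.7° = 53.11 m/s, v_y0 = 74.72 sin 44.7° = 52.56 m/s.
Time to reach x = 157 m: t = x/vₓ = 157/53.11 = 2.956 s.
Vertical velocity there: v_y = v_y0 − g t = 52.56 − 9.80 × 2.956 = 23.59 m/s.
Speed: √(vₓ² + v_y²) = √(53.11² + 23.59²) = 58.12 m/s.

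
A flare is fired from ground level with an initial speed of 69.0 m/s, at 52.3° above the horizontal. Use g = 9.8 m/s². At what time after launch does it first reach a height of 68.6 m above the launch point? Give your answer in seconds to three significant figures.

Components: vₓ = 69.00 cos 52.3° = 42.20 m/s, v_y0 = 69.00 sin 52.3° = 54.59 m/s.
Height y(t) = 54.59 t − 4.900 t² = 68.6 gives 4.900 t² − 54.59 t + 68.6 = 0.
Quadratic formula: t = (54.59 ± √1636.0) / 9.80 = (54.59 ± 40.45) / 9.80 → t = 1.444 s or 9.698 s.
The first (ascending) time is 1.444 s.

1.44 s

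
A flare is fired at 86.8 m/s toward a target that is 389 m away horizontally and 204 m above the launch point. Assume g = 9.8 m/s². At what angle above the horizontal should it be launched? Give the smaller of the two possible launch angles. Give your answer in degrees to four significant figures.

46.77°

Trajectory: y = x tanθ − g x² (1 + tan²θ)/(2v₀²). With x = 389, y = 204, v₀ = 86.8, g = 9.80:
98.41 tan²θ − 389 tanθ + (302.4) = 0.
tanθ = [389 ± √(389² − 4 × 98.41 × (302.4))] / (2 × 98.41) = (389 ± 179.7) / 196.8, giving tanθ = 1.064 or 2.889.
θ = 46.77° or 70.91°; the smaller is 46.77°.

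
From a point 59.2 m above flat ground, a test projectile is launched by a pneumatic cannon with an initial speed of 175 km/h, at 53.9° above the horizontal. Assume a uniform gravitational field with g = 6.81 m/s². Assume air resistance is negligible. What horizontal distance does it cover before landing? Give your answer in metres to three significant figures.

Convert: 175 km/h = 175/3.6 = 48.61 m/s.
Resolve: vₓ = 48.61 cos 53.9° = 28.64 m/s and v_y0 = 48.61 sin 53.9° = 39.28 m/s.
The projectile lands when y = 59.2 + (39.28) t − ½·6.81·t² = 0. Positive root: t = (39.28 + √(39.28² + 2·6.81·59.2)) / 6.81 = (39.28 + 48.47) / 6.81 = 12.88 s.
Horizontal distance: R = vₓ t = 28.64 × 12.88 = 369.0 m.

369 m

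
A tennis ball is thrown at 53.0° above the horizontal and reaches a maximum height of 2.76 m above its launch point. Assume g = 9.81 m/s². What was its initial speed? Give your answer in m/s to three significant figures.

At the peak v_y = 0, so v_y0 = √(2gH) = √(2 × 9.81 × 2.76) = 7.359 m/s.
v_y0 = v₀ sin θ ⇒ v₀ = 7.359 / sin 53.0° = 9.214 m/s.

9.21 m/s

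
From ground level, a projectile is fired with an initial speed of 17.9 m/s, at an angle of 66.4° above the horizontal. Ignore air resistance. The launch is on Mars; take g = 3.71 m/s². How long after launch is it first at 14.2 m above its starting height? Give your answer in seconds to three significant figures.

0.973 s

Resolve: vₓ = 17.90 cos 66.4° = 7.166 m/s and v_y0 = 17.90 sin 66.4° = 16.40 m/s.
Height y(t) = 16.40 t − 1.855 t² = 14.2 gives 1.855 t² − 16.40 t + 14.2 = 0.
t = [16.40 ± √(16.40² − 2·3.71·14.2)] / 3.71 = (16.40 ± 12.79) / 3.71, so t = 0.9727 s or t = 7.870 s.
The first (ascending) time is 0.9727 s.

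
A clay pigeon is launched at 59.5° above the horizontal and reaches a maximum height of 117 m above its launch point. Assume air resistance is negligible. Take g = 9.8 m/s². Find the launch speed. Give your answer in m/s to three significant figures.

At the peak v_y = 0, so v_y0 = √(2gH) = √(2 × 9.80 × 117) = 47.89 m/s.
v_y0 = v₀ sin θ ⇒ v₀ = 47.89 / sin 59.5° = 55.58 m/s.

55.6 m/s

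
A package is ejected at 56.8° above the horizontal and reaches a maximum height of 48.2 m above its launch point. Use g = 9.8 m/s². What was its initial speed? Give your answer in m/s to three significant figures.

At the peak v_y = 0, so v_y0 = √(2gH) = √(2 × 9.80 × 48.2) = 30.74 m/s.
v_y0 = v₀ sin θ ⇒ v₀ = 30.74 / sin 56.8° = 36.73 m/s.

36.7 m/s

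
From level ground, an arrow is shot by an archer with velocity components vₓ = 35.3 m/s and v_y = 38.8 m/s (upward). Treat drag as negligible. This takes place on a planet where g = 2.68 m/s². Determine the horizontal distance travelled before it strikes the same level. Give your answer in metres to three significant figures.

Flight time T = 2 v_y0 / g = 28.96 s.
Horizontal distance R = vₓ T = 35.30 × 28.96 = 1022 m.

1020 m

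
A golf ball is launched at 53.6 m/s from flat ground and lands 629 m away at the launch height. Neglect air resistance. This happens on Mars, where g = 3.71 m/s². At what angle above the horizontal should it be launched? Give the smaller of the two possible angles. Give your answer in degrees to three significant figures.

27.2°

R = v₀² sin 2θ / g gives sin 2θ = gR/v₀² = 3.71·629/53.6² = 0.8123.
2θ = 54.32° or 180° − 54.32° = 125.7°, so θ = 27.16° or 62.84°.
The smaller angle is 27.16°.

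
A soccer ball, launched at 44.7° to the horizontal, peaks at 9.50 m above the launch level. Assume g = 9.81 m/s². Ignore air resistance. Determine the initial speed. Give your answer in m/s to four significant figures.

At the peak v_y = 0, so v_y0 = √(2gH) = √(2 × 9.81 × 9.50) = 13.65 m/s.
v_y0 = v₀ sin θ ⇒ v₀ = 13.65 / sin 44.7° = 19.41 m/s.

19.41 m/s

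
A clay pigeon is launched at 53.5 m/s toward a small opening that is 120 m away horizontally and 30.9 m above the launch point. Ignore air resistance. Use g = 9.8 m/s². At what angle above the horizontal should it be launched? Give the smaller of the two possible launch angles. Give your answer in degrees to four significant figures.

Trajectory: y = x tanθ − g x² (1 + tan²θ)/(2v₀²). With x = 120, y = 30.9, v₀ = 53.5, g = 9.80:
24.65 tan²θ − 120 tanθ + (55.55) = 0.
tanθ = [120 ± √(120² − 4 × 24.65 × (55.55))] / (2 × 24.65) = (120 ± 94.46) / 49.30, giving tanθ = 0.5181 or 4.350.
θ = 27.39° or 77.05°; the smaller is 27.39°.

27.39°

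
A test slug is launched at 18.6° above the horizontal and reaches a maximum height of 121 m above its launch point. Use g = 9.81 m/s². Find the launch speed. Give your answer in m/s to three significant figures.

153 m/s

At the peak v_y = 0, so v_y0 = √(2gH) = √(2 × 9.81 × 121) = 48.72 m/s.
v_y0 = v₀ sin θ ⇒ v₀ = 48.72 / sin 18.6° = 152.8 m/s.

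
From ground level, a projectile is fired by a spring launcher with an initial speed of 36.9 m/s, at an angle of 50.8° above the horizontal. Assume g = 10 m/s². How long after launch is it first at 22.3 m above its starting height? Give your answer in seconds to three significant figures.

Resolve: vₓ = 36.90 cos 50.8° = 23.32 m/s and v_y0 = 36.90 sin 50.8° = 28.60 m/s.
Height y(t) = 28.60 t − 5.000 t² = 22.3 gives 5.000 t² − 28.60 t + 22.3 = 0.
Quadratic formula: t = (28.60 ± √371.70) / 10.0 = (28.60 ± 19.28) / 10.0 → t = 0.9316 s or 4.787 s.
The first (ascending) time is 0.9316 s.

0.932 s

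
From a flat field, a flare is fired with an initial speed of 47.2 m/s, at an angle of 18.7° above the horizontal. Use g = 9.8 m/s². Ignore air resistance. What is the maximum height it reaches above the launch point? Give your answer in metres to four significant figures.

vₓ = 47.20 cos 18.7° = 44.71 m/s; v_y0 = 47.20 sin 18.7° = 15.13 m/s.
Peak height H = v_y0² / (2g) = 229.01 / 19.60 = 11.68 m.

11.68 m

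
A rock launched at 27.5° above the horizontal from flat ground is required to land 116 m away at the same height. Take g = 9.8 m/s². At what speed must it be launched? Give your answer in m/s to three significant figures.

37.3 m/s

Level-ground range: R = v₀² sin(2θ)/g, so v₀ = √(gR / sin 2θ).
v₀ = √(9.80 × 116 / sin 55.00°) = √(1137 / 0.8192) = √1387.8 = 37.25 m/s.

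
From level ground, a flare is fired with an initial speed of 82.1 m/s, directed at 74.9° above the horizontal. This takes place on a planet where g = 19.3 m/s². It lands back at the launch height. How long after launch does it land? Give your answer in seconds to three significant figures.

8.21 s

Components: vₓ = 82.10 cos 74.9° = 21.39 m/s, v_y0 = 82.10 sin 74.9° = 79.27 m/s.
It returns to y = 0 when t = 2 v_y0 / g = 2(79.27)/19.3 = 8.214 s.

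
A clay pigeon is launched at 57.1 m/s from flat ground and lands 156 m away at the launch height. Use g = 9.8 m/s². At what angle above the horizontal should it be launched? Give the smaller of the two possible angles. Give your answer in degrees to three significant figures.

14.0°

R = v₀² sin 2θ / g gives sin 2θ = gR/v₀² = 9.80·156/57.1² = 0.4689.
2θ = 27.96° or 180° − 27.96° = 152.0°, so θ = 13.98° or 76.02°.
The smaller angle is 13.98°.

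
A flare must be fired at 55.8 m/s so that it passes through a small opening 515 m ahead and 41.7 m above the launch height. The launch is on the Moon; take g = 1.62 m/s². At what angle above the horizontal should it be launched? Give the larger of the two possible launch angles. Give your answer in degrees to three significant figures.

82.1°

Trajectory: y = x tanθ − g x² (1 + tan²θ)/(2v₀²). With x = 515, y = 41.7, v₀ = 55.8, g = 1.62:
69.00 tan²θ − 515 tanθ + (110.7) = 0.
tanθ = [515 ± √(515² − 4 × 69.00 × (110.7))] / (2 × 69.00) = (515 ± 484.4) / 138.0, giving tanθ = 0.2215 or 7.243.
θ = 12.49° or 82.14°; the larger is 82.14°.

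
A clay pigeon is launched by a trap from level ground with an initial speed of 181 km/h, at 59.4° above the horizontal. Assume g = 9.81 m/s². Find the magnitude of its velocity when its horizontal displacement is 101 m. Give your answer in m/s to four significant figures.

26.00 m/s

Convert: 181 km/h = 181/3.6 = 50.28 m/s.
Resolve: vₓ = 50.28 cos 59.4° = 25.59 m/s and v_y0 = 50.28 sin 59.4° = 43.28 m/s.
Time to reach x = 101 m: t = x/vₓ = 101/25.59 = 3.946 s.
Vertical velocity there: v_y = v_y0 − g t = 43.28 − 9.81 × 3.946 = 4.563 m/s.
Speed: √(vₓ² + v_y²) = √(25.59² + 4.563²) = 26.00 m/s.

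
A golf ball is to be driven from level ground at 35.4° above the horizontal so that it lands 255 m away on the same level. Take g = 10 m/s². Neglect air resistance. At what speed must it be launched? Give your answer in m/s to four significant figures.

51.96 m/s

Level-ground range: R = v₀² sin(2θ)/g, so v₀ = √(gR / sin 2θ).
v₀ = √(10.0 × 255 / sin 70.80°) = √(2550 / 0.9444) = √2700.2 = 51.96 m/s.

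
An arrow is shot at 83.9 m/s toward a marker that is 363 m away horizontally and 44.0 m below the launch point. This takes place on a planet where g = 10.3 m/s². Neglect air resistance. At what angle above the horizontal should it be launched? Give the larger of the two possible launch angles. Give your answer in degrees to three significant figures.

Trajectory: y = x tanθ − g x² (1 + tan²θ)/(2v₀²). With x = 363, y = −44.0, v₀ = 83.9, g = 10.3:
96.40 tan²θ − 363 tanθ + (52.40) = 0.
tanθ = [363 ± √(363² − 4 × 96.40 × (52.40))] / (2 × 96.40) = (363 ± 334.0) / 192.8, giving tanθ = 0.1504 or 3.615.
θ = 8.551° or 74.54°; the larger is 74.54°.

74.5°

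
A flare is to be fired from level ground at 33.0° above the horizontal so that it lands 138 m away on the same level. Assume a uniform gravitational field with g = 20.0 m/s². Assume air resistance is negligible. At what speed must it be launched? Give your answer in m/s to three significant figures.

On level ground R = v₀² sin 2θ / g ⇒ v₀ = √(gR / sin 2θ).
v₀ = √(20.0 × 138 / sin 66.00°) = √(2760 / 0.9135) = √3021.2 = 54.97 m/s.

55.0 m/s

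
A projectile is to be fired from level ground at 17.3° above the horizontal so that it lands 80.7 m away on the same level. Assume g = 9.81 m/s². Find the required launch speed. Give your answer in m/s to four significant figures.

On level ground R = v₀² sin 2θ / g ⇒ v₀ = √(gR / sin 2θ).
v₀ = √(9.81 × 80.7 / sin 34.60°) = √(791.7 / 0.5678) = √1394.2 = 37.34 m/s.

37.34 m/s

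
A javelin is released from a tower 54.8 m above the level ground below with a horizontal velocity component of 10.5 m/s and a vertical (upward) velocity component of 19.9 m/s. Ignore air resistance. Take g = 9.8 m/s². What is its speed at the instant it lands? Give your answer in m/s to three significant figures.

With up positive and y = 0 at the ground: y(t) = 54.8 + (19.90) t − 4.900 t². Setting y = 0 and taking the positive root: t = [19.90 + √(19.90² + 2·9.80·54.8)] / 9.80 = (19.90 + 38.34) / 9.80 = 5.943 s.
Vertical velocity at impact: v_y = v_y0 − g t = 19.90 − 9.80 × 5.943 = −38.34 m/s.
Speed: |v| = √(vₓ² + v_y²) = √(10.50² + 38.34²) = 39.75 m/s.

39.8 m/s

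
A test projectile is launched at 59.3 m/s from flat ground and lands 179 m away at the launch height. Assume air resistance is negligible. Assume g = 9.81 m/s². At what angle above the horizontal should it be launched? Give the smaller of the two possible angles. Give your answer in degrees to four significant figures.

R = v₀² sin 2θ / g gives sin 2θ = gR/v₀² = 9.81·179/59.3² = 0.4994.
2θ = 29.96° or 180° − 29.96° = 150.0°, so θ = 14.98° or 75.02°.
The smaller angle is 14.98°.

14.98°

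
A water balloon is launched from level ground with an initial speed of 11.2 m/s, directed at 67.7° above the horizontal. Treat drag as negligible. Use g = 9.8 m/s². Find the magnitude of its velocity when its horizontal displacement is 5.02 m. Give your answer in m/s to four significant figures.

4.420 m/s

vₓ = 11.20 cos 67.7° = 4.250 m/s; v_y0 = 11.20 sin 67.7° = 10.36 m/s.
x = vₓ t ⇒ t = 5.02/4.250 = 1.181 s.
Vertical velocity there: v_y = v_y0 − g t = 10.36 − 9.80 × 1.181 = −1.213 m/s.
Speed: √(vₓ² + v_y²) = √(4.250² + 1.213²) = 4.420 m/s.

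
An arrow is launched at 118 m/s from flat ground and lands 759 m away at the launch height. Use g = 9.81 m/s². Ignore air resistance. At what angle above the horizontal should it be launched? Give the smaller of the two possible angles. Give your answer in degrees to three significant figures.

16.2°

Level-ground range R = v₀² sin(2θ)/g ⇒ sin(2θ) = gR/v₀² = 9.81 × 759 / 118² = 0.5347.
2θ = 32.33° or 180° − 32.33° = 147.7°, so θ = 16.16° or 73.84°.
The smaller angle is 16.16°.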